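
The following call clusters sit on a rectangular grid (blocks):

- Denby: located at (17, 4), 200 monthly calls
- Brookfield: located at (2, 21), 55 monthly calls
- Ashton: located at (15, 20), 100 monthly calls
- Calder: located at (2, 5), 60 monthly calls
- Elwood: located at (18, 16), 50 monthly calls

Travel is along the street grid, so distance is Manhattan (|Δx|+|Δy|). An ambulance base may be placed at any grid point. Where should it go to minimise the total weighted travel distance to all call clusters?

(17, 5)

Manhattan distance separates: Σwᵢ(|x−xᵢ|+|y−yᵢ|) = Σwᵢ|x−xᵢ| + Σwᵢ|y−yᵢ|, so x and y are optimised independently as 1-D weighted medians.
Total weight W = 465; half = 232.5.
x-coordinate, sorted with cumulative weight:
  x=2 (Brookfield, w=55) cum 55
  x=2 (Calder, w=60) cum 115
  x=15 (Ashton, w=100) cum 215
  x=17 (Denby, w=200) cum 415  ← median
  x=18 (Elwood, w=50) cum 465
⇒ x* = 17
y-coordinate, sorted with cumulative weight:
  y=4 (Denby, w=200) cum 200
  y=5 (Calder, w=60) cum 260  ← median
  y=16 (Elwood, w=50) cum 310
  y=20 (Ashton, w=100) cum 410
  y=21 (Brookfield, w=55) cum 465
⇒ y* = 5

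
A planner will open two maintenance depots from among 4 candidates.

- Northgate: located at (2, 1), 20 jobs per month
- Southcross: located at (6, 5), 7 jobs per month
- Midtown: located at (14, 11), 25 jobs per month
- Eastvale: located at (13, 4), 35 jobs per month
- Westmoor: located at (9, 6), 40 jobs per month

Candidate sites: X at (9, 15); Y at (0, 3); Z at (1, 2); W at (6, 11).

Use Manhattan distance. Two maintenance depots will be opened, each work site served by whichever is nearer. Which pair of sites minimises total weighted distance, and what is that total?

Evaluate every pair (each demand assigned to the nearer of the two):
  {Z, W}: total = 1092
  {Y, W}: total = 1132
  {X, Z}: total = 1171
  {X, Y}: total = 1211
  {X, W}: total = 1332
  {Y, Z}: total = 1616
Best pair: {Z, W} with total 1092.

{Z, W}, total 1092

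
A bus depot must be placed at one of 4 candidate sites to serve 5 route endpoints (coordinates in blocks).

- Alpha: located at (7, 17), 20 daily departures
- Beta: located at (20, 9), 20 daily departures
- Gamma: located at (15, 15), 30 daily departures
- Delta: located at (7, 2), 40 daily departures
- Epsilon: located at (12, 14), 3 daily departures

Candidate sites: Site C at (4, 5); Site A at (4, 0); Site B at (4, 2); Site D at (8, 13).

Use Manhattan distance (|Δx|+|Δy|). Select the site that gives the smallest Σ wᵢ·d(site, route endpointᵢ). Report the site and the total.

Site D, total 1185 blocks

Total weighted distance at each candidate:
  Site C (4, 5): total = 1621
  Site A (4, 0): total = 1946
  Site B (4, 2): total = 1720
  Site D (8, 13): total = 1185
Minimum is at Site D with total 1185 blocks.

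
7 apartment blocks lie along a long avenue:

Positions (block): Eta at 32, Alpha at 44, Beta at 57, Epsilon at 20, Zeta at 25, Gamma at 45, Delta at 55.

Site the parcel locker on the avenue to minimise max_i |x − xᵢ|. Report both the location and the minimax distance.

The 1-center on a line is the midpoint of the two extreme points: leftmost at 20, rightmost at 57.
Optimal location = (20 + 57)/2 = 38.5; maximum distance = (57 − 20)/2 = 18.5.

location 38.5, max distance 18.5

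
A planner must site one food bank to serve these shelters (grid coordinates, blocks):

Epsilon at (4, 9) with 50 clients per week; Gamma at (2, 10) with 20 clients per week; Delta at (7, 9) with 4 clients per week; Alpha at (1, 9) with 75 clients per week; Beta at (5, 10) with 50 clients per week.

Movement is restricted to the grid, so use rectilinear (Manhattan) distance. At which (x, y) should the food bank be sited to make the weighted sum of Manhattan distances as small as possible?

(4, 9)

Manhattan distance separates: Σwᵢ(|x−xᵢ|+|y−yᵢ|) = Σwᵢ|x−xᵢ| + Σwᵢ|y−yᵢ|, so x and y are optimised independently as 1-D weighted medians.
Total weight W = 199; half = 99.5.
x-coordinate, sorted with cumulative weight:
  x=1 (Alpha, w=75) cum 75
  x=2 (Gamma, w=20) cum 95
  x=4 (Epsilon, w=50) cum 145  ← median
  x=5 (Beta, w=50) cum 195
  x=7 (Delta, w=4) cum 199
⇒ x* = 4
y-coordinate, sorted with cumulative weight:
  y=9 (Epsilon, w=50) cum 50
  y=9 (Delta, w=4) cum 54
  y=9 (Alpha, w=75) cum 129  ← median
  y=10 (Gamma, w=20) cum 149
  y=10 (Beta, w=50) cum 199
⇒ y* = 9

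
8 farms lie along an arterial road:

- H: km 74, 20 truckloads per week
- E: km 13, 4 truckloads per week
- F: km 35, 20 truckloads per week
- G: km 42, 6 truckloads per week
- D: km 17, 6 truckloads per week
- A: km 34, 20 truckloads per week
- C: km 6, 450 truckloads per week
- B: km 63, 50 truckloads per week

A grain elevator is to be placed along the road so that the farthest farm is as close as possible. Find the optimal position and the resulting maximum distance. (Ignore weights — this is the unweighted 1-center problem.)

location 40, max distance 34

The 1-center on a line is the midpoint of the two extreme points: leftmost at 6, rightmost at 74.
Optimal location = (6 + 74)/2 = 40; maximum distance = (74 − 6)/2 = 34.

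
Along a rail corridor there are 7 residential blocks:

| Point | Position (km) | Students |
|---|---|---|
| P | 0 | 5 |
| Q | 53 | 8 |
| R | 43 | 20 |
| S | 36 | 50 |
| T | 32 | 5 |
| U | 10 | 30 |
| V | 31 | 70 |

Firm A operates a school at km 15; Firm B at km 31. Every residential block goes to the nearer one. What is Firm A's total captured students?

The indifferent point is the midpoint (15+31)/2 = 23; residential blocks left of it (closer to Firm A at 15) go to Firm A, those right go to Firm B.
  P at 0 (w=5) → Firm A
  U at 10 (w=30) → Firm A
  V at 31 (w=70) → Firm B
  T at 32 (w=5) → Firm B
  S at 36 (w=50) → Firm B
  R at 43 (w=20) → Firm B
  Q at 53 (w=8) → Firm B
Firm A captures 35; Firm B captures 153.

35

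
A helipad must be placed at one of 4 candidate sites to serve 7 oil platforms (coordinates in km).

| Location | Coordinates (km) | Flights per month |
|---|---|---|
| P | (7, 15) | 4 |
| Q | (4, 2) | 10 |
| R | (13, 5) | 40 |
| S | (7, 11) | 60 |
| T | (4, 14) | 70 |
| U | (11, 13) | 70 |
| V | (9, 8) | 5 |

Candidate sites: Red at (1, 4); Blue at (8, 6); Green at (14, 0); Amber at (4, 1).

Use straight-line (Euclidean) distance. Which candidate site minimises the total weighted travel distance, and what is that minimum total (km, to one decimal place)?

Total weighted distance at each candidate:
  Red (1, 4): total = 2838.3
  Blue (8, 6): total = 1773.1
  Green (14, 0): total = 3339.9
  Amber (4, 1): total = 3013.1
Minimum is at Blue with total 1773.1 km.

Blue, total 1773.1 km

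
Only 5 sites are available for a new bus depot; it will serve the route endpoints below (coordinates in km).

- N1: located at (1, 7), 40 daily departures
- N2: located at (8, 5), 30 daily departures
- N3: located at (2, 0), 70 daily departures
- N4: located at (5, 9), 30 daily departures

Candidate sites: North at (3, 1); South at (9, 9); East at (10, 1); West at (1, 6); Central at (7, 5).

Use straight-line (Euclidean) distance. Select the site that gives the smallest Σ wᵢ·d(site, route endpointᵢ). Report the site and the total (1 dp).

Total weighted distance at each candidate:
  North (3, 1): total = 791.5
  South (9, 9): total = 1371.7
  East (10, 1): total = 1414.2
  West (1, 6): total = 827.9
  Central (7, 5): total = 912.1
Minimum is at North with total 791.5 km.

North, total 791.5 km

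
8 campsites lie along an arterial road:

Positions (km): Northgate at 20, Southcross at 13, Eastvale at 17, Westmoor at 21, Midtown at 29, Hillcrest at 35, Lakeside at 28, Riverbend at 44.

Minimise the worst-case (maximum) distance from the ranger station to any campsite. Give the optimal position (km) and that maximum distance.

The 1-center on a line is the midpoint of the two extreme points: leftmost at 13, rightmost at 44.
Optimal location = (13 + 44)/2 = 28.5; maximum distance = (44 − 13)/2 = 15.5.

location 28.5, max distance 15.5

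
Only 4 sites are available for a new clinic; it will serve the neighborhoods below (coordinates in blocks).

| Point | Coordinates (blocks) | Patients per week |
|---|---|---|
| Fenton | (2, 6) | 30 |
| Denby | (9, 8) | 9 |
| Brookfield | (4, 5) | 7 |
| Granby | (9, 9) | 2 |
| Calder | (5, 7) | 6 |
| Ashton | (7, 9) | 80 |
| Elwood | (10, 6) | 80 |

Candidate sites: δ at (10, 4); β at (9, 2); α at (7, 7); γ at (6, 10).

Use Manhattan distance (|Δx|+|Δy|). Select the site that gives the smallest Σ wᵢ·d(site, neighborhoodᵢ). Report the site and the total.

Total weighted distance at each candidate:
  δ (10, 4): total = 1254
  β (9, 2): total = 1628
  α (7, 7): total = 742
  γ (6, 10): total = 1166
Minimum is at α with total 742 blocks.

α, total 742 blocks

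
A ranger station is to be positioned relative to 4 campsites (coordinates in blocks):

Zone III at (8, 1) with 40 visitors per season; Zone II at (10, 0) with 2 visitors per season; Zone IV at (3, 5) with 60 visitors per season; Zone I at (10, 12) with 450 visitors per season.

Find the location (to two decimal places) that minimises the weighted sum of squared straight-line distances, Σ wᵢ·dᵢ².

The minimiser of Σwᵢ‖p−pᵢ‖² is the weighted centroid p* = (Σwᵢpᵢ)/(Σwᵢ).
Σwᵢ = 552.
Σwᵢxᵢ = 40·8 + 2·10 + 60·3 + 450·10 = 5020.
Σwᵢyᵢ = 40·1 + 2·0 + 60·5 + 450·12 = 5740.
x* = 5020/552 = 9.09, y* = 5740/552 = 10.40.

(9.09, 10.40)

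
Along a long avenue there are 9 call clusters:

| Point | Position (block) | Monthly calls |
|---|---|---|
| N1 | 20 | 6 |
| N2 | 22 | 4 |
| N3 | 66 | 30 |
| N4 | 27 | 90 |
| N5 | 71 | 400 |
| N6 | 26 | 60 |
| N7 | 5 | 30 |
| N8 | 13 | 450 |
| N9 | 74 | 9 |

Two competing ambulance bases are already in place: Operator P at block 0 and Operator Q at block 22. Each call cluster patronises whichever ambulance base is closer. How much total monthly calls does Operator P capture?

30

The indifferent point is the midpoint (0+22)/2 = 11; call clusters left of it (closer to Operator P at 0) go to Operator P, those right go to Operator Q.
  N7 at 5 (w=30) → Operator P
  N8 at 13 (w=450) → Operator Q
  N1 at 20 (w=6) → Operator Q
  N2 at 22 (w=4) → Operator Q
  N6 at 26 (w=60) → Operator Q
  N4 at 27 (w=90) → Operator Q
  N3 at 66 (w=30) → Operator Q
  N5 at 71 (w=400) → Operator Q
  N9 at 74 (w=9) → Operator Q
Operator P captures 30; Operator Q captures 1049.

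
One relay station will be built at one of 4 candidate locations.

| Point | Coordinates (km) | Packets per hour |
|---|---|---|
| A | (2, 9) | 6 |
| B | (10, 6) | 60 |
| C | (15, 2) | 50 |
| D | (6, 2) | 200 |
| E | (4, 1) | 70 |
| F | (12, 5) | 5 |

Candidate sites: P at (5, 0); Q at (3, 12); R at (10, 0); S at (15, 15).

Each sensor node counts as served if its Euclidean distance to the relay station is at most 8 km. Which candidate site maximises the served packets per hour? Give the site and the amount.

R, covering 385

Coverage radius r = 8 km; a point is covered iff (Δx)²+(Δy)² ≤ 8² = 64.
  P (5, 0): covers {B, D, E} → 330
  Q (3, 12): covers {A} → 6
  R (10, 0): covers {B, C, D, E, F} → 385
  S (15, 15): covers {none} → 0
Maximum coverage at R: 385 packets per hour.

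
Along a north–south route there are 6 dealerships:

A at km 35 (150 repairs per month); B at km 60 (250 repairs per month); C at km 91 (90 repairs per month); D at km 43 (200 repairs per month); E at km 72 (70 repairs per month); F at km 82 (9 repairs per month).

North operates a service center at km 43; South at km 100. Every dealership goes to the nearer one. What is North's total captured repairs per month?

600

The indifferent point is the midpoint (43+100)/2 = 71.5; dealerships left of it (closer to North at 43) go to North, those right go to South.
  A at 35 (w=150) → North
  D at 43 (w=200) → North
  B at 60 (w=250) → North
  E at 72 (w=70) → South
  F at 82 (w=9) → South
  C at 91 (w=90) → South
North captures 600; South captures 169.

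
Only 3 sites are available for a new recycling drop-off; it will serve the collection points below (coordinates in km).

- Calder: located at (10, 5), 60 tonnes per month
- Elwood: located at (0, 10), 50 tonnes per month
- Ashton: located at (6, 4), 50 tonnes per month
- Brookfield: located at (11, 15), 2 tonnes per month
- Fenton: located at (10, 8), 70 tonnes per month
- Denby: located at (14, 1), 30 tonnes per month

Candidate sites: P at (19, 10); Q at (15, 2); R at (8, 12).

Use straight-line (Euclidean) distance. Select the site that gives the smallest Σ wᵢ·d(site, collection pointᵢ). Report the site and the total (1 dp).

R, total 1958.9 km

Total weighted distance at each candidate:
  P (19, 10): total = 3256.7
  Q (15, 2): total = 2277.2
  R (8, 12): total = 1958.9
Minimum is at R with total 1958.9 km.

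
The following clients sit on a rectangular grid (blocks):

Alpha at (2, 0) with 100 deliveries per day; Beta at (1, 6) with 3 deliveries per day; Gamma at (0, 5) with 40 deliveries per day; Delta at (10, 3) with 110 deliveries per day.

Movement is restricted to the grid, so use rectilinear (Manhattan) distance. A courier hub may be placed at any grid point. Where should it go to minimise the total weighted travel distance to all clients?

(2, 3)

Manhattan distance separates: Σwᵢ(|x−xᵢ|+|y−yᵢ|) = Σwᵢ|x−xᵢ| + Σwᵢ|y−yᵢ|, so x and y are optimised independently as 1-D weighted medians.
Total weight W = 253; half = 126.5.
x-coordinate, sorted with cumulative weight:
  x=0 (Gamma, w=40) cum 40
  x=1 (Beta, w=3) cum 43
  x=2 (Alpha, w=100) cum 143  ← median
  x=10 (Delta, w=110) cum 253
⇒ x* = 2
y-coordinate, sorted with cumulative weight:
  y=0 (Alpha, w=100) cum 100
  y=3 (Delta, w=110) cum 210  ← median
  y=5 (Gamma, w=40) cum 250
  y=6 (Beta, w=3) cum 253
⇒ y* = 3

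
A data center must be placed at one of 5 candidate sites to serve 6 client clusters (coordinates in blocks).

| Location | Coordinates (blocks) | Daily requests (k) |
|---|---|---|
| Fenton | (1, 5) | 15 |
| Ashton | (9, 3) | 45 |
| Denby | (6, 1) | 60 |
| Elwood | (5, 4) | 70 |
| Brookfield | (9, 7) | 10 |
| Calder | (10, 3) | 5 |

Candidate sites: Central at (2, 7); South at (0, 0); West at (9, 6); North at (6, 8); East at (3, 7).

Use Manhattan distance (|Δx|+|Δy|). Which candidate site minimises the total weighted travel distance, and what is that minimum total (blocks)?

Total weighted distance at each candidate:
  Central (2, 7): total = 1690
  South (0, 0): total = 1905
  West (9, 6): total = 1200
  North (6, 8): total = 1335
  East (3, 7): total = 1515
Minimum is at West with total 1200 blocks.

West, total 1200 blocks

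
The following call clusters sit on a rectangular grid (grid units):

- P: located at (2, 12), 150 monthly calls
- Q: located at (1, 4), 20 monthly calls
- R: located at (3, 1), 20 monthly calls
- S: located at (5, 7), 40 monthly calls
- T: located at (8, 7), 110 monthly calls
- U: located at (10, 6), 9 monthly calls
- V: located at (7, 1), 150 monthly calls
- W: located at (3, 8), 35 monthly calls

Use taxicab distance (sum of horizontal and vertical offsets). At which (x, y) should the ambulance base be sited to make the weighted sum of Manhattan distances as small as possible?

Manhattan distance separates: Σwᵢ(|x−xᵢ|+|y−yᵢ|) = Σwᵢ|x−xᵢ| + Σwᵢ|y−yᵢ|, so x and y are optimised independently as 1-D weighted medians.
Total weight W = 534; half = 267.
x-coordinate, sorted with cumulative weight:
  x=1 (Q, w=20) cum 20
  x=2 (P, w=150) cum 170
  x=3 (R, w=20) cum 190
  x=3 (W, w=35) cum 225
  x=5 (S, w=40) cum 265
  x=7 (V, w=150) cum 415  ← median
  x=8 (T, w=110) cum 525
  x=10 (U, w=9) cum 534
⇒ x* = 7
y-coordinate, sorted with cumulative weight:
  y=1 (R, w=20) cum 20
  y=1 (V, w=150) cum 170
  y=4 (Q, w=20) cum 190
  y=6 (U, w=9) cum 199
  y=7 (S, w=40) cum 239
  y=7 (T, w=110) cum 349  ← median
  y=8 (W, w=35) cum 384
  y=12 (P, w=150) cum 534
⇒ y* = 7

(7, 7)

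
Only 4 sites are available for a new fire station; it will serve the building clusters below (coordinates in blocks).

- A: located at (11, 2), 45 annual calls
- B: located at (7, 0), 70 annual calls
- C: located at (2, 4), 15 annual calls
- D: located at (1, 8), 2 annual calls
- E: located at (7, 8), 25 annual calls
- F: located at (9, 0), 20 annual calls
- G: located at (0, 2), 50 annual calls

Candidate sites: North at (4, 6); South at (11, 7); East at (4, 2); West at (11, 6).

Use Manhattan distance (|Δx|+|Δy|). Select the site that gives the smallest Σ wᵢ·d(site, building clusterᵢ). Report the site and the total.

East, total 1308 blocks

Total weighted distance at each candidate:
  North (4, 6): total = 1940
  South (11, 7): total = 2302
  East (4, 2): total = 1308
  West (11, 6): total = 2129
Minimum is at East with total 1308 blocks.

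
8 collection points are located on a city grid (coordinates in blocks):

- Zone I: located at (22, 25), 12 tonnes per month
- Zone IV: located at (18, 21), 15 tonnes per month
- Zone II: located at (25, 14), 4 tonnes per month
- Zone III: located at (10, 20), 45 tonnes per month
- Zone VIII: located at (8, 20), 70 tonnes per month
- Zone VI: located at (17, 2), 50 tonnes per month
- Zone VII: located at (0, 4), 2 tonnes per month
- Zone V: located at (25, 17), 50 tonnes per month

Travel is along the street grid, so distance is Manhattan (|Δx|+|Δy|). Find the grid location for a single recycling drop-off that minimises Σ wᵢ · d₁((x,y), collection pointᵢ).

Manhattan distance separates: Σwᵢ(|x−xᵢ|+|y−yᵢ|) = Σwᵢ|x−xᵢ| + Σwᵢ|y−yᵢ|, so x and y are optimised independently as 1-D weighted medians.
Total weight W = 248; half = 124.
x-coordinate, sorted with cumulative weight:
  x=0 (Zone VII, w=2) cum 2
  x=8 (Zone VIII, w=70) cum 72
  x=10 (Zone III, w=45) cum 117
  x=17 (Zone VI, w=50) cum 167  ← median
  x=18 (Zone IV, w=15) cum 182
  x=22 (Zone I, w=12) cum 194
  x=25 (Zone II, w=4) cum 198
  x=25 (Zone V, w=50) cum 248
⇒ x* = 17
y-coordinate, sorted with cumulative weight:
  y=2 (Zone VI, w=50) cum 50
  y=4 (Zone VII, w=2) cum 52
  y=14 (Zone II, w=4) cum 56
  y=17 (Zone V, w=50) cum 106
  y=20 (Zone III, w=45) cum 151  ← median
  y=20 (Zone VIII, w=70) cum 221
  y=21 (Zone IV, w=15) cum 236
  y=25 (Zone I, w=12) cum 248
⇒ y* = 20

(17, 20)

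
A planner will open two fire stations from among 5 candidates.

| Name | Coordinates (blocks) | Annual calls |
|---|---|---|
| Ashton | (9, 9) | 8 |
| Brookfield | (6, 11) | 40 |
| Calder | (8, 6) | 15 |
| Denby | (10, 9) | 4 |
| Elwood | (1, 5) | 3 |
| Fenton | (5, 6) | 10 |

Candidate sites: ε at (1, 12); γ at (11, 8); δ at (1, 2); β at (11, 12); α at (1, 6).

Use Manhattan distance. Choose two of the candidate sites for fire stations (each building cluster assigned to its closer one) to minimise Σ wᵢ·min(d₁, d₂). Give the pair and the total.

{β, α}, total 444

Evaluate every pair (each demand assigned to the nearer of the two):
  {β, α}: total = 444
  {ε, γ}: total = 448
  {γ, β}: total = 466
  {γ, α}: total = 470
  {γ, δ}: total = 516
  {δ, β}: total = 520
  {ε, α}: total = 524
  {ε, β}: total = 552
  {ε, δ}: total = 630
  {δ, α}: total = 684
Best pair: {β, α} with total 444.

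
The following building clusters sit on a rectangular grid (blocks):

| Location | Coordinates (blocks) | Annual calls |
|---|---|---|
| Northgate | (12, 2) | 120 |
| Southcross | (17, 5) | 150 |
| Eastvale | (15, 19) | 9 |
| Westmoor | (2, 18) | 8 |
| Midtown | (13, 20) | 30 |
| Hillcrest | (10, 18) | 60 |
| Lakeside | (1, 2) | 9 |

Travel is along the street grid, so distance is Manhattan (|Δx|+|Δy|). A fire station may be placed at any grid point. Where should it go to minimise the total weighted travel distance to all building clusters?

(12, 5)

Manhattan distance separates: Σwᵢ(|x−xᵢ|+|y−yᵢ|) = Σwᵢ|x−xᵢ| + Σwᵢ|y−yᵢ|, so x and y are optimised independently as 1-D weighted medians.
Total weight W = 386; half = 193.
x-coordinate, sorted with cumulative weight:
  x=1 (Lakeside, w=9) cum 9
  x=2 (Westmoor, w=8) cum 17
  x=10 (Hillcrest, w=60) cum 77
  x=12 (Northgate, w=120) cum 197  ← median
  x=13 (Midtown, w=30) cum 227
  x=15 (Eastvale, w=9) cum 236
  x=17 (Southcross, w=150) cum 386
⇒ x* = 12
y-coordinate, sorted with cumulative weight:
  y=2 (Northgate, w=120) cum 120
  y=2 (Lakeside, w=9) cum 129
  y=5 (Southcross, w=150) cum 279  ← median
  y=18 (Westmoor, w=8) cum 287
  y=18 (Hillcrest, w=60) cum 347
  y=19 (Eastvale, w=9) cum 356
  y=20 (Midtown, w=30) cum 386
⇒ y* = 5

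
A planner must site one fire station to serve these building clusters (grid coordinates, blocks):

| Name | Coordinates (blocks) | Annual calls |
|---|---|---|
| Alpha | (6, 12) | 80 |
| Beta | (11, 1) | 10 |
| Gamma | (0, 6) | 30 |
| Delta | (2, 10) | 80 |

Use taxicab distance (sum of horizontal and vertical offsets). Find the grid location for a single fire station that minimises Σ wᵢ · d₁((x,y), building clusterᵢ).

Manhattan distance separates: Σwᵢ(|x−xᵢ|+|y−yᵢ|) = Σwᵢ|x−xᵢ| + Σwᵢ|y−yᵢ|, so x and y are optimised independently as 1-D weighted medians.
Total weight W = 200; half = 100.
x-coordinate, sorted with cumulative weight:
  x=0 (Gamma, w=30) cum 30
  x=2 (Delta, w=80) cum 110  ← median
  x=6 (Alpha, w=80) cum 190
  x=11 (Beta, w=10) cum 200
⇒ x* = 2
y-coordinate, sorted with cumulative weight:
  y=1 (Beta, w=10) cum 10
  y=6 (Gamma, w=30) cum 40
  y=10 (Delta, w=80) cum 120  ← median
  y=12 (Alpha, w=80) cum 200
⇒ y* = 10

(2, 10)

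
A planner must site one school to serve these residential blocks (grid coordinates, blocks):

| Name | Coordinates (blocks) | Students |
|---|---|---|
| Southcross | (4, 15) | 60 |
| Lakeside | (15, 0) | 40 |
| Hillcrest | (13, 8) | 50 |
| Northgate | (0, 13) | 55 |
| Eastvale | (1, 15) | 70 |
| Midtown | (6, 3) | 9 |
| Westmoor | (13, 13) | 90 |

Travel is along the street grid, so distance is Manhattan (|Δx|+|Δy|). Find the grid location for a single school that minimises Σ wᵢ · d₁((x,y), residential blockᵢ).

(6, 13)

Manhattan distance separates: Σwᵢ(|x−xᵢ|+|y−yᵢ|) = Σwᵢ|x−xᵢ| + Σwᵢ|y−yᵢ|, so x and y are optimised independently as 1-D weighted medians.
Total weight W = 374; half = 187.
x-coordinate, sorted with cumulative weight:
  x=0 (Northgate, w=55) cum 55
  x=1 (Eastvale, w=70) cum 125
  x=4 (Southcross, w=60) cum 185
  x=6 (Midtown, w=9) cum 194  ← median
  x=13 (Hillcrest, w=50) cum 244
  x=13 (Westmoor, w=90) cum 334
  x=15 (Lakeside, w=40) cum 374
⇒ x* = 6
y-coordinate, sorted with cumulative weight:
  y=0 (Lakeside, w=40) cum 40
  y=3 (Midtown, w=9) cum 49
  y=8 (Hillcrest, w=50) cum 99
  y=13 (Northgate, w=55) cum 154
  y=13 (Westmoor, w=90) cum 244  ← median
  y=15 (Southcross, w=60) cum 304
  y=15 (Eastvale, w=70) cum 374
⇒ y* = 13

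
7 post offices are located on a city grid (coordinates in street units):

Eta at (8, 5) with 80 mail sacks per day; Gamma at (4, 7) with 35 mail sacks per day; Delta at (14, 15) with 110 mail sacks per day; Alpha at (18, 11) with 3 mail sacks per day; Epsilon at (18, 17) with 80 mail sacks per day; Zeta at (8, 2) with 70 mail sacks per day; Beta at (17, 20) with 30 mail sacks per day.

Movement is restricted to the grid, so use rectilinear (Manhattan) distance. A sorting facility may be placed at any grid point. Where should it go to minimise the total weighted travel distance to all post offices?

Manhattan distance separates: Σwᵢ(|x−xᵢ|+|y−yᵢ|) = Σwᵢ|x−xᵢ| + Σwᵢ|y−yᵢ|, so x and y are optimised independently as 1-D weighted medians.
Total weight W = 408; half = 204.
x-coordinate, sorted with cumulative weight:
  x=4 (Gamma, w=35) cum 35
  x=8 (Eta, w=80) cum 115
  x=8 (Zeta, w=70) cum 185
  x=14 (Delta, w=110) cum 295  ← median
  x=17 (Beta, w=30) cum 325
  x=18 (Alpha, w=3) cum 328
  x=18 (Epsilon, w=80) cum 408
⇒ x* = 14
y-coordinate, sorted with cumulative weight:
  y=2 (Zeta, w=70) cum 70
  y=5 (Eta, w=80) cum 150
  y=7 (Gamma, w=35) cum 185
  y=11 (Alpha, w=3) cum 188
  y=15 (Delta, w=110) cum 298  ← median
  y=17 (Epsilon, w=80) cum 378
  y=20 (Beta, w=30) cum 408
⇒ y* = 15

(14, 15)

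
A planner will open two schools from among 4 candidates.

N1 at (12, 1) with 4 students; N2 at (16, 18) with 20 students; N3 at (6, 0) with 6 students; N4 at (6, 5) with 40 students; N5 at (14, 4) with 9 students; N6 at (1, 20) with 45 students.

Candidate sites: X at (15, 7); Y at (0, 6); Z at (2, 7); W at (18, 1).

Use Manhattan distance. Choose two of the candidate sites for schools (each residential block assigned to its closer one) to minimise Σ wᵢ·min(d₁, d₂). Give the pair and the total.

{X, Z}, total 1248

Evaluate every pair (each demand assigned to the nearer of the two):
  {X, Z}: total = 1248
  {X, Y}: total = 1339
  {Z, W}: total = 1403
  {Y, W}: total = 1494
  {Y, Z}: total = 1635
  {X, W}: total = 2033
Best pair: {X, Z} with total 1248.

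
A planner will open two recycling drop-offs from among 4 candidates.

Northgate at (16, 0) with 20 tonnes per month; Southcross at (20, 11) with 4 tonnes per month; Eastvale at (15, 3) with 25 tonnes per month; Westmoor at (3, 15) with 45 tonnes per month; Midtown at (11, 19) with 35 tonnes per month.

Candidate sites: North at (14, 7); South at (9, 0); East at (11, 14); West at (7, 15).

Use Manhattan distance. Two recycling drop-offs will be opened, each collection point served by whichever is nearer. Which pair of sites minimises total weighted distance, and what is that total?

{North, West}, total 805

Evaluate every pair (each demand assigned to the nearer of the two):
  {North, West}: total = 805
  {South, West}: total = 893
  {North, East}: total = 925
  {South, East}: total = 993
  {East, West}: total = 1158
  {North, South}: total = 1685
Best pair: {North, West} with total 805.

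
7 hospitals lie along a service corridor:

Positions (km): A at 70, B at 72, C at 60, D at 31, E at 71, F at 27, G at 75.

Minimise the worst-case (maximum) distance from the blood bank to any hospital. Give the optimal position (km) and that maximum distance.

location 51, max distance 24

The 1-center on a line is the midpoint of the two extreme points: leftmost at 27, rightmost at 75.
Optimal location = (27 + 75)/2 = 51; maximum distance = (75 − 27)/2 = 24.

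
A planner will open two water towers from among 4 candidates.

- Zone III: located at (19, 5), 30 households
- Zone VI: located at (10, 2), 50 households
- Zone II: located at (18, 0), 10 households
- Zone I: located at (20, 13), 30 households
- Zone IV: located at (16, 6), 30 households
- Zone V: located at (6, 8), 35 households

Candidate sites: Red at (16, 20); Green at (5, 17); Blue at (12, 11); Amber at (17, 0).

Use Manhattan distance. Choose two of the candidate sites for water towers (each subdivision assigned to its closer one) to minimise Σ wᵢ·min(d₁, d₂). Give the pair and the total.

Evaluate every pair (each demand assigned to the nearer of the two):
  {Blue, Amber}: total = 1495
  {Green, Amber}: total = 1710
  {Red, Amber}: total = 1875
  {Red, Blue}: total = 1995
  {Green, Blue}: total = 1995
  {Red, Green}: total = 2860
Best pair: {Blue, Amber} with total 1495.

{Blue, Amber}, total 1495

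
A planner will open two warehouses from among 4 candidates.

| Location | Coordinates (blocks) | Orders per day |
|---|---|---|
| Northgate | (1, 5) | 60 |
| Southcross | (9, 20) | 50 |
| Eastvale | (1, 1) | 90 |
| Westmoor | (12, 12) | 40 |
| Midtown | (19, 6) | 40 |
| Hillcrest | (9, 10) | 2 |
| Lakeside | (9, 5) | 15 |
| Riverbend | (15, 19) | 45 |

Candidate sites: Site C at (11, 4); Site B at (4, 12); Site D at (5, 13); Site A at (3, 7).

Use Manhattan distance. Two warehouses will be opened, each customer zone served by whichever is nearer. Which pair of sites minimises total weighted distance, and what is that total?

{Site D, Site A}, total 3364

Evaluate every pair (each demand assigned to the nearer of the two):
  {Site D, Site A}: total = 3364
  {Site C, Site A}: total = 3536
  {Site B, Site A}: total = 3554
  {Site C, Site D}: total = 3879
  {Site C, Site B}: total = 4009
  {Site B, Site D}: total = 4484
Best pair: {Site D, Site A} with total 3364.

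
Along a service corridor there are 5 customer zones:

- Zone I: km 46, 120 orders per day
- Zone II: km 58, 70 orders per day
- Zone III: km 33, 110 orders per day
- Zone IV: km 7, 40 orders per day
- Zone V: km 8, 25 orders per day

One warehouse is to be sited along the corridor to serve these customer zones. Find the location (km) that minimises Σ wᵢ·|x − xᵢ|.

x = 46

For a sum of weighted absolute distances on a line, the optimum is the weighted median (not the mean). Total weight W = 365; half-weight = 182.5.
Sort by position and accumulate weight:
  km 7 (Zone IV, w=40) → cum 40
  km 8 (Zone V, w=25) → cum 65
  km 33 (Zone III, w=110) → cum 175
  km 46 (Zone I, w=120) → cum 295  ≥ 182.5 → median here
  km 58 (Zone II, w=70) → cum 365
Optimal location: km 46.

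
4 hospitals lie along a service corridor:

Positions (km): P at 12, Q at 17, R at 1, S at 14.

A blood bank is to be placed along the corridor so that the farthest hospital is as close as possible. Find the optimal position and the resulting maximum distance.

location 9, max distance 8

The 1-center on a line is the midpoint of the two extreme points: leftmost at 1, rightmost at 17.
Optimal location = (1 + 17)/2 = 9; maximum distance = (17 − 1)/2 = 8.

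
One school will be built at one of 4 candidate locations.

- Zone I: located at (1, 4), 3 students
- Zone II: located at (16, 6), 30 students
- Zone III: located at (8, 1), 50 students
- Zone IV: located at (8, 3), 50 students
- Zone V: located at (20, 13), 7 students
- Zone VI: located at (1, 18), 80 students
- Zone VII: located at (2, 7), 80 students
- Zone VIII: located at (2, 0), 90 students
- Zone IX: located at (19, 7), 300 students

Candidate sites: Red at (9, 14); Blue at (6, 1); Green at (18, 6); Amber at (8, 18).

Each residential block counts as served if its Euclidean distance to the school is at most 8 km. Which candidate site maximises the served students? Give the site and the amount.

Green, covering 337

Coverage radius r = 8 km; a point is covered iff (Δx)²+(Δy)² ≤ 8² = 64.
  Red (9, 14): covers {none} → 0
  Blue (6, 1): covers {Zone I, Zone III, Zone IV, Zone VII, Zone VIII} → 273
  Green (18, 6): covers {Zone II, Zone V, Zone IX} → 337
  Amber (8, 18): covers {Zone VI} → 80
Maximum coverage at Green: 337 students.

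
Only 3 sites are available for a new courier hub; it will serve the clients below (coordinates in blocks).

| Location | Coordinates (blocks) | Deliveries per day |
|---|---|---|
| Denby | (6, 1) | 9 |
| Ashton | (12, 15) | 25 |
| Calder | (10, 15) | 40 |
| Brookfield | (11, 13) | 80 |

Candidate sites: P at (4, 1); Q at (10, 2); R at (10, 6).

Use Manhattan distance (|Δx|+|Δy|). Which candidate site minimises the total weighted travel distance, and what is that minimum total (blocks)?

R, total 1356 blocks

Total weighted distance at each candidate:
  P (4, 1): total = 2888
  Q (10, 2): total = 1900
  R (10, 6): total = 1356
Minimum is at R with total 1356 blocks.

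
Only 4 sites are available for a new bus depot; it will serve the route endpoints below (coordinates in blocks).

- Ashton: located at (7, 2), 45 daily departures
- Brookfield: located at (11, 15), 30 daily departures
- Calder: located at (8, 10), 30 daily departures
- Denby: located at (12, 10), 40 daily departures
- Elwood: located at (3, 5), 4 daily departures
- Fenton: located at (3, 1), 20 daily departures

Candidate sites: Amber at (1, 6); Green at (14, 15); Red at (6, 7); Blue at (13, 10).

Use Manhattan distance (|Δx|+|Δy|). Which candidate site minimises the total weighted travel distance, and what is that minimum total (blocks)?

Total weighted distance at each candidate:
  Amber (1, 6): total = 2102
  Green (14, 15): total = 2184
  Red (6, 7): total = 1370
  Blue (13, 10): total = 1470
Minimum is at Red with total 1370 blocks.

Red, total 1370 blocks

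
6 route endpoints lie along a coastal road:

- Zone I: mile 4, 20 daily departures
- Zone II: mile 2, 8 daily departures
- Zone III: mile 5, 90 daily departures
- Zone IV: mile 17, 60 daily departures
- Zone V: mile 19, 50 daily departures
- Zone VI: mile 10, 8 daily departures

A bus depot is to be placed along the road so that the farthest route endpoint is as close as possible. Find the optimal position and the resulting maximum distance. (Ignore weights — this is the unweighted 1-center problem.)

The 1-center on a line is the midpoint of the two extreme points: leftmost at 2, rightmost at 19.
Optimal location = (2 + 19)/2 = 10.5; maximum distance = (19 − 2)/2 = 8.5.

location 10.5, max distance 8.5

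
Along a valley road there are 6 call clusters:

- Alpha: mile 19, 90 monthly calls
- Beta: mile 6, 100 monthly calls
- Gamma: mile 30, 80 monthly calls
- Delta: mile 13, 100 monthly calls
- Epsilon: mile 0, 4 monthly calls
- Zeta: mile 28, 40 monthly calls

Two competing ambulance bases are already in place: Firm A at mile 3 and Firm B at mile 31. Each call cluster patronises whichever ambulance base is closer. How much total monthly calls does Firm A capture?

204

The indifferent point is the midpoint (3+31)/2 = 17; call clusters left of it (closer to Firm A at 3) go to Firm A, those right go to Firm B.
  Epsilon at 0 (w=4) → Firm A
  Beta at 6 (w=100) → Firm A
  Delta at 13 (w=100) → Firm A
  Alpha at 19 (w=90) → Firm B
  Zeta at 28 (w=40) → Firm B
  Gamma at 30 (w=80) → Firm B
Firm A captures 204; Firm B captures 210.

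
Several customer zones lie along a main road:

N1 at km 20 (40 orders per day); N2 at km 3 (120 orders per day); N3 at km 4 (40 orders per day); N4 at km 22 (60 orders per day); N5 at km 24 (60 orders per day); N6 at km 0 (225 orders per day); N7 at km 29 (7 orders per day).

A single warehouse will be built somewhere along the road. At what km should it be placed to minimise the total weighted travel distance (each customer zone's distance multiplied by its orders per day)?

x = 3

For a sum of weighted absolute distances on a line, the optimum is the weighted median (not the mean). Total weight W = 552; half-weight = 276.
Sort by position and accumulate weight:
  km 0 (N6, w=225) → cum 225
  km 3 (N2, w=120) → cum 345  ≥ 276 → median here
  km 4 (N3, w=40) → cum 385
  km 20 (N1, w=40) → cum 425
  km 22 (N4, w=60) → cum 485
  km 24 (N5, w=60) → cum 545
  km 29 (N7, w=7) → cum 552
Optimal location: km 3.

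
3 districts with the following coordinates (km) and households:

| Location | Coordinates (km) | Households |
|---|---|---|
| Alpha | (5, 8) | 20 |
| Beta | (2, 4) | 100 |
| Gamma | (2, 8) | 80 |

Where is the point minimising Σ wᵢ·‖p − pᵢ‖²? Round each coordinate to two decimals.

(2.30, 6.00)

The minimiser of Σwᵢ‖p−pᵢ‖² is the weighted centroid p* = (Σwᵢpᵢ)/(Σwᵢ).
Σwᵢ = 200.
Σwᵢxᵢ = 20·5 + 100·2 + 80·2 = 460.
Σwᵢyᵢ = 20·8 + 100·4 + 80·8 = 1200.
x* = 460/200 = 2.30, y* = 1200/200 = 6.00.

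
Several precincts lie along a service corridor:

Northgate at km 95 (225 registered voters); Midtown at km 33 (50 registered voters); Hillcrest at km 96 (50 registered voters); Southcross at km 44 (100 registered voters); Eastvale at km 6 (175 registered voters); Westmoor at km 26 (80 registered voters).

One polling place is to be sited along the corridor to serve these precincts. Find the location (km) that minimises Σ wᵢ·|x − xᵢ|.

For a sum of weighted absolute distances on a line, the optimum is the weighted median (not the mean). Total weight W = 680; half-weight = 340.
Sort by position and accumulate weight:
  km 6 (Eastvale, w=175) → cum 175
  km 26 (Westmoor, w=80) → cum 255
  km 33 (Midtown, w=50) → cum 305
  km 44 (Southcross, w=100) → cum 405  ≥ 340 → median here
  km 95 (Northgate, w=225) → cum 630
  km 96 (Hillcrest, w=50) → cum 680
Optimal location: km 44.

x = 44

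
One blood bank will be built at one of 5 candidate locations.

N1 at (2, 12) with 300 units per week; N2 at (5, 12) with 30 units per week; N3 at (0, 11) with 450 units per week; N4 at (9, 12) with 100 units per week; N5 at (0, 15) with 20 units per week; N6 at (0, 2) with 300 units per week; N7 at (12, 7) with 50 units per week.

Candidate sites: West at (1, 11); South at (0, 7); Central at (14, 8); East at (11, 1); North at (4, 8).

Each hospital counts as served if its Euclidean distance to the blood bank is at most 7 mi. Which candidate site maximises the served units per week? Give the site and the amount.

South, covering 1050

Coverage radius r = 7 mi; a point is covered iff (Δx)²+(Δy)² ≤ 7² = 49.
  West (1, 11): covers {N1, N2, N3, N5} → 800
  South (0, 7): covers {N1, N3, N6} → 1050
  Central (14, 8): covers {N4, N7} → 150
  East (11, 1): covers {N7} → 50
  North (4, 8): covers {N1, N2, N3, N4} → 880
Maximum coverage at South: 1050 units per week.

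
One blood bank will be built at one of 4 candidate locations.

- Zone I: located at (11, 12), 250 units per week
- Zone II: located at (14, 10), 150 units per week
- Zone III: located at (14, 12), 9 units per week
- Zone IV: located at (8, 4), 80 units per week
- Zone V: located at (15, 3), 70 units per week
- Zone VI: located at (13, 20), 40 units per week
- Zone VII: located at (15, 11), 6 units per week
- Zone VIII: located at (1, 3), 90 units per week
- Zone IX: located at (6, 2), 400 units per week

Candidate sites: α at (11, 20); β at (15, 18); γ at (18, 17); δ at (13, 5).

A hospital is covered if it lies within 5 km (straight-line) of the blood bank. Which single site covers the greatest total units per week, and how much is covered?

Coverage radius r = 5 km; a point is covered iff (Δx)²+(Δy)² ≤ 5² = 25.
  α (11, 20): covers {Zone VI} → 40
  β (15, 18): covers {Zone VI} → 40
  γ (18, 17): covers {none} → 0
  δ (13, 5): covers {Zone V} → 70
Maximum coverage at δ: 70 units per week.

δ, covering 70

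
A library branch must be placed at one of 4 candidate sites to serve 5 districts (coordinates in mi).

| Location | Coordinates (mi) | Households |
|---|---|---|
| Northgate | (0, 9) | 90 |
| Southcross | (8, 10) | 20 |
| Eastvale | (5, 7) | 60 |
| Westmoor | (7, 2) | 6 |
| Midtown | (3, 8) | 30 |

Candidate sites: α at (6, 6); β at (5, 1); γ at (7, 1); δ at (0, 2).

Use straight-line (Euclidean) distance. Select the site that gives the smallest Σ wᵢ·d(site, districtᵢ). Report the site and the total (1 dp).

Total weighted distance at each candidate:
  α (6, 6): total = 910.9
  β (5, 1): total = 1630.6
  γ (7, 1): total = 1765.2
  δ (0, 2): total = 1523.8
Minimum is at α with total 910.9 mi.

α, total 910.9 mi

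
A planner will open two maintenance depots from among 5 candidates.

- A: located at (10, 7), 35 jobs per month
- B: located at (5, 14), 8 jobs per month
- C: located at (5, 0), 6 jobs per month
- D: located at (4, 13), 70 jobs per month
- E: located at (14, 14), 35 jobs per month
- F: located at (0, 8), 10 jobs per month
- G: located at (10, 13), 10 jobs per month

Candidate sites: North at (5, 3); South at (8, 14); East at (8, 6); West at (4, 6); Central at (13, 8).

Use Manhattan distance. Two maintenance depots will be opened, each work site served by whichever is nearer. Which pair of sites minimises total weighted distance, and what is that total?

{South, East}, total 873

Evaluate every pair (each demand assigned to the nearer of the two):
  {South, East}: total = 873
  {South, West}: total = 961
  {South, Central}: total = 980
  {North, South}: total = 1047
  {West, Central}: total = 1129
  {East, West}: total = 1349
  {North, Central}: total = 1441
  {East, Central}: total = 1442
  {North, West}: total = 1645
  {North, East}: total = 1661
Best pair: {South, East} with total 873.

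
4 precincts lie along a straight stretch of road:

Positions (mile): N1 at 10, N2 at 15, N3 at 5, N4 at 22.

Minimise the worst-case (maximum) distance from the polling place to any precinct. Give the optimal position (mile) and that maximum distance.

location 13.5, max distance 8.5

The 1-center on a line is the midpoint of the two extreme points: leftmost at 5, rightmost at 22.
Optimal location = (5 + 22)/2 = 13.5; maximum distance = (22 − 5)/2 = 8.5.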